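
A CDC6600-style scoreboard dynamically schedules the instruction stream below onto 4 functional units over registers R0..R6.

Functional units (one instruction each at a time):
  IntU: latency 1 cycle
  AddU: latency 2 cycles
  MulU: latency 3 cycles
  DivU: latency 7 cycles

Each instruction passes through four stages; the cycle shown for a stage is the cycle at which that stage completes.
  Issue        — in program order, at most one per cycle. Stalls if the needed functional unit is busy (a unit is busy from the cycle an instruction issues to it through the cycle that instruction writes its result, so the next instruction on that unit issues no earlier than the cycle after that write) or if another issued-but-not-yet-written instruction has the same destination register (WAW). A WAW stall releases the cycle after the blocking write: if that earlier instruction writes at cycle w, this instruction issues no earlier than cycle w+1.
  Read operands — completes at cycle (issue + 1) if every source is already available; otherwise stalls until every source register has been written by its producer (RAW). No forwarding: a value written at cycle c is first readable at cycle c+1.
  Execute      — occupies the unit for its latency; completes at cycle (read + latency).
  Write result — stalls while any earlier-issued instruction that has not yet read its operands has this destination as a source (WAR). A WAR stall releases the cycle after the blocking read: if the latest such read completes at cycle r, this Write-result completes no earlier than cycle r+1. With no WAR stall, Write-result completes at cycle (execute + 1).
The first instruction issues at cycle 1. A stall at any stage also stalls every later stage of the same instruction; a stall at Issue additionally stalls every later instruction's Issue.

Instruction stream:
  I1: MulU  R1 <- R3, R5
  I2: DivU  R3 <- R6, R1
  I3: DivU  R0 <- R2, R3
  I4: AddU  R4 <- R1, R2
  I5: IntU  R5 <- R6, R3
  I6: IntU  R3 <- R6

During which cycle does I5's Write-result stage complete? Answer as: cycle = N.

cycle = 21

[1] issue I1 (MulU)
[2] I1 read-ops · issue I2 (DivU)
[5] I1 finished on MulU
[6] I1→R1
[7] I2 read-ops
[14] I2 finished on DivU
[15] I2→R3
[16] issue I3 (DivU)
[17] I3 read-ops · issue I4 (AddU)
[18] I4 read-ops · issue I5 (IntU)
[19] I5 read-ops
[20] I4 finished on AddU · I5 finished on IntU
[21] I4→R4 · I5→R5
[22] issue I6 (IntU)
[23] I6 read-ops
[24] I3 finished on DivU · I6 finished on IntU
[25] I3→R0 · I6→R3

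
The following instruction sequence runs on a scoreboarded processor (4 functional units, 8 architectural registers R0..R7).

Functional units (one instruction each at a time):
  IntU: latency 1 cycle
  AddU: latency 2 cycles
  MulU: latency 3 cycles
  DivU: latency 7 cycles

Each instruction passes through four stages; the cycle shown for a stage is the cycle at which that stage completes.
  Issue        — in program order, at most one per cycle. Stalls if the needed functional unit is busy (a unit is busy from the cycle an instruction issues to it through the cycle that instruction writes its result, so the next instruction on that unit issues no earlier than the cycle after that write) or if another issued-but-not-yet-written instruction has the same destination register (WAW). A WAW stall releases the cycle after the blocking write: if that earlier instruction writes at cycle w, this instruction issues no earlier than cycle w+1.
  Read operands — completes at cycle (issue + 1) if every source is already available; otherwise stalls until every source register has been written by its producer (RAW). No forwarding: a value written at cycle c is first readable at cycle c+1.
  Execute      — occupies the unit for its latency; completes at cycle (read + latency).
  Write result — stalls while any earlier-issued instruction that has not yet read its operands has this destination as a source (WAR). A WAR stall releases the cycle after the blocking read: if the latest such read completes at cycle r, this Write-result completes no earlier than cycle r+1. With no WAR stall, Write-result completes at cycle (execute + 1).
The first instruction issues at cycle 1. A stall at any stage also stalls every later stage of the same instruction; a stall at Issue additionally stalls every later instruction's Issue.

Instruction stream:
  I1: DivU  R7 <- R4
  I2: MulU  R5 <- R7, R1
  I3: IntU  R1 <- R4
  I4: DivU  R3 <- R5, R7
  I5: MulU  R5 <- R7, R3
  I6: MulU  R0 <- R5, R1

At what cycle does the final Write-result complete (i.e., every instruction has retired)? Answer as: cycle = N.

  I1 | 1 | 2 | 9 | 10
  I2 | 2 | 11 | 14 | 15   RAW R7: wait I1 write@10
  I3 | 3 | 4 | 5 | 12   WAR R1: wait I2 read@11
  I4 | 11 | 16 | 23 | 24   struct: DivU busy until I1 writes@10 · RAW R5: wait I2 write@15
  I5 | 16 | 25 | 28 | 29   struct: MulU busy until I2 writes@15 · RAW R3: wait I4 write@24
  I6 | 30 | 31 | 34 | 35   struct: MulU busy until I5 writes@29

cycle = 35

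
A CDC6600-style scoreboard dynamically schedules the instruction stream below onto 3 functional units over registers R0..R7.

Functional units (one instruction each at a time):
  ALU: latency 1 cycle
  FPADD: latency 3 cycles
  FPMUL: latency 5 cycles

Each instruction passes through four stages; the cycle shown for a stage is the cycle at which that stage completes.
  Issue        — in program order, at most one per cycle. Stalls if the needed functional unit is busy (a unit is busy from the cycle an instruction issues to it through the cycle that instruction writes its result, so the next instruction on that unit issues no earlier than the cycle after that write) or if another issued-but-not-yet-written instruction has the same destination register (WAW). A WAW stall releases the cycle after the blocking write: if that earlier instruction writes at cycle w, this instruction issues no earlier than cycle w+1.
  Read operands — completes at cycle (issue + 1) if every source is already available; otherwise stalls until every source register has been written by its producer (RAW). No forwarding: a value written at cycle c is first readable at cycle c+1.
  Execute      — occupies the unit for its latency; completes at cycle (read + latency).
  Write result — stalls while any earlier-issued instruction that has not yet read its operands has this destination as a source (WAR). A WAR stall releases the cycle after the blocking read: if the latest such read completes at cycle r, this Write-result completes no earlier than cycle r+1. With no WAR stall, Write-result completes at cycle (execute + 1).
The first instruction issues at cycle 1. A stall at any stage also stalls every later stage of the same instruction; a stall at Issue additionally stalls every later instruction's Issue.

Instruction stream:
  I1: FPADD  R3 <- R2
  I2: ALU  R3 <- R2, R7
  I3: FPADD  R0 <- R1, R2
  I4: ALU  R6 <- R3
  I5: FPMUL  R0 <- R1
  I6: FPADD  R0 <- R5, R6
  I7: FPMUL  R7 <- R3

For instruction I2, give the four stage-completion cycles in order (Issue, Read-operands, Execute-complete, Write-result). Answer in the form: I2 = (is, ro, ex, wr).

I2 = (7, 8, 9, 10)

[1] I1 dispatched to FPADD
[2] I1 operands ready
[5] I1 complete
[6] R3←I1
[7] I2 dispatched to ALU
[8] I2 operands ready | I3 dispatched to FPADD
[9] I2 complete | I3 operands ready
[10] R3←I2
[11] I4 dispatched to ALU
[12] I3 complete | I4 operands ready
[13] R0←I3 | I4 complete
[14] R6←I4 | I5 dispatched to FPMUL
[15] I5 operands ready
[20] I5 complete
[21] R0←I5
[22] I6 dispatched to FPADD
[23] I6 operands ready | I7 dispatched to FPMUL
[24] I7 operands ready
[26] I6 complete
[27] R0←I6
[29] I7 complete
[30] R7←I7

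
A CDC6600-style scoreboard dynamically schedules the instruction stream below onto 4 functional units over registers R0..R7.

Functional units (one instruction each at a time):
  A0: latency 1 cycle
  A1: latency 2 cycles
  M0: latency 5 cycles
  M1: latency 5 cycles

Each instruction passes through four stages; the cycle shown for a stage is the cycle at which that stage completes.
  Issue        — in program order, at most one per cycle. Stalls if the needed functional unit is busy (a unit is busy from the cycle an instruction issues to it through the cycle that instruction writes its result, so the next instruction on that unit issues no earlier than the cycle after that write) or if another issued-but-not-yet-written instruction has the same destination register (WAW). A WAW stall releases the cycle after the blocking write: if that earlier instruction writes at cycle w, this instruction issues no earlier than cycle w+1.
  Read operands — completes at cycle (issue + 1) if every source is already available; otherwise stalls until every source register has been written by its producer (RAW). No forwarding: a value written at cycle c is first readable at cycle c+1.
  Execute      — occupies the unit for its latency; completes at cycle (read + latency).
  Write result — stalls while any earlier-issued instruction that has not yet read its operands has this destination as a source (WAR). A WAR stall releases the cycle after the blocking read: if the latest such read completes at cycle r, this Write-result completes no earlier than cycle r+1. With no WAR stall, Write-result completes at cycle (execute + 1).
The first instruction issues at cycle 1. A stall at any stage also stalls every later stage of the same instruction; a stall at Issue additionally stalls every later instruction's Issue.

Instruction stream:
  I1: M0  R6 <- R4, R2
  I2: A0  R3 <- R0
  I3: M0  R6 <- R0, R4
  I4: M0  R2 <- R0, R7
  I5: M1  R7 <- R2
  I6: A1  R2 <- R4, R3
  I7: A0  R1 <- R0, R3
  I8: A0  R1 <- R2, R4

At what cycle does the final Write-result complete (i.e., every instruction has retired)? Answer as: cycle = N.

cycle 1: I1 issues→M0
cycle 2: I1 reads · I2 issues→A0
cycle 3: I2 reads
cycle 4: I2 exec-done
cycle 5: I2 writes R3
cycle 7: I1 exec-done
cycle 8: I1 writes R6
cycle 9: I3 issues→M0
cycle 10: I3 reads
cycle 15: I3 exec-done
cycle 16: I3 writes R6
cycle 17: I4 issues→M0
cycle 18: I4 reads · I5 issues→M1
cycle 23: I4 exec-done
cycle 24: I4 writes R2
cycle 25: I5 reads · I6 issues→A1
cycle 26: I6 reads · I7 issues→A0
cycle 27: I7 reads
cycle 28: I6 exec-done · I7 exec-done
cycle 29: I6 writes R2 · I7 writes R1
cycle 30: I5 exec-done · I8 issues→A0
cycle 31: I5 writes R7 · I8 reads
cycle 32: I8 exec-done
cycle 33: I8 writes R1

cycle = 33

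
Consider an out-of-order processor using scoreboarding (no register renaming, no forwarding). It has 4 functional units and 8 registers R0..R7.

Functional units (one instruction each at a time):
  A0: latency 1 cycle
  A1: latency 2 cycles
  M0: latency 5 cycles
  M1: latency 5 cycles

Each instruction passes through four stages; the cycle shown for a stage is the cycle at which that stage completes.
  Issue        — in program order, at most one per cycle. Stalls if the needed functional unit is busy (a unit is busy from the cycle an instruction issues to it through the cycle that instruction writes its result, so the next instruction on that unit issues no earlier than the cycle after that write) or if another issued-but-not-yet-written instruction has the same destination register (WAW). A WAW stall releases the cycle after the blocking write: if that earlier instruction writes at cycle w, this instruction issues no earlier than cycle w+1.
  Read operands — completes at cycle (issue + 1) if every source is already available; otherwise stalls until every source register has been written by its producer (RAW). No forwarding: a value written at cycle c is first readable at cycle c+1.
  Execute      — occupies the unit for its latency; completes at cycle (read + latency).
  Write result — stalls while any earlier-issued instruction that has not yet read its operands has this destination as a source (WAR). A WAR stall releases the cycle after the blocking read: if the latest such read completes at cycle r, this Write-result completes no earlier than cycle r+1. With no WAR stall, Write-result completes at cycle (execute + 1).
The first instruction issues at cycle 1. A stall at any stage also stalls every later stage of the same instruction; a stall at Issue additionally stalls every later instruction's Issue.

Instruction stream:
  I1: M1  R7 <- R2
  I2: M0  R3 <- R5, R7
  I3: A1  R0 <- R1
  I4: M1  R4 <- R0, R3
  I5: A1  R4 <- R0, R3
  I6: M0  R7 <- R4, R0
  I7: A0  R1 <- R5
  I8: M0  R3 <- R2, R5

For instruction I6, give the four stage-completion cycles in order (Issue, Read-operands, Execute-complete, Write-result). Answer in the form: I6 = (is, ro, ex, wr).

1) issue 1, read 2, done 7, write 8
2) issue 2, read 9, done 14, write 15  <RAW R7: wait I1 write@8>
3) issue 3, read 4, done 6, write 7
4) issue 9, read 16, done 21, write 22  <struct: M1 busy until I1 writes@8 / RAW R3: wait I2 write@15>
5) issue 23, read 24, done 26, write 27  <WAW R4: wait I4 write@22>
6) issue 24, read 28, done 33, write 34  <RAW R4: wait I5 write@27>
7) issue 25, read 26, done 27, write 28
8) issue 35, read 36, done 41, write 42  <struct: M0 busy until I6 writes@34>

I6 = (24, 28, 33, 34)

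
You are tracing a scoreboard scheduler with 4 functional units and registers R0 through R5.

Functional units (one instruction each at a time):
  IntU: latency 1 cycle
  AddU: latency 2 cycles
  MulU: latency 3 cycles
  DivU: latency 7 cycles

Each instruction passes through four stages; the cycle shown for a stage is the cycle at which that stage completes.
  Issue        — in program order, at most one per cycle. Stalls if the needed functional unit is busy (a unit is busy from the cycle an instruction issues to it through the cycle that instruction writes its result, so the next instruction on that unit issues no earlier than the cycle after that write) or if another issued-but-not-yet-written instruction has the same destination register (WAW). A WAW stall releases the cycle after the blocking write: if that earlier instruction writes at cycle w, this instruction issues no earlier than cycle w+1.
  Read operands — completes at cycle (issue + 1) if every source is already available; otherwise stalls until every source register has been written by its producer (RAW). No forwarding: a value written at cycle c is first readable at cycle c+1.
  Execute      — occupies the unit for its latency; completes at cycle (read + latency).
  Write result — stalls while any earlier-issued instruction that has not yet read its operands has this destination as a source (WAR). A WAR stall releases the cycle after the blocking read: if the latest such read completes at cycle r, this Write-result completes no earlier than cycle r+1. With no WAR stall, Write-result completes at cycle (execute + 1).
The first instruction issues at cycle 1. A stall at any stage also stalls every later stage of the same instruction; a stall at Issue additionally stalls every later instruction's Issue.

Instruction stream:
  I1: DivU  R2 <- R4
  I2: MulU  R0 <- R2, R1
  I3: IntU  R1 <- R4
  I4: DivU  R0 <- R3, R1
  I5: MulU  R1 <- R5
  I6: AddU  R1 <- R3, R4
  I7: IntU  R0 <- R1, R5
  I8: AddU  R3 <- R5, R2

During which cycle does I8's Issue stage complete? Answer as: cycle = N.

I1  is:1  ro:2  ex:9  wr:10
I2  is:2  ro:11  ex:14  wr:15  — RAW R2: wait I1 write@10
I3  is:3  ro:4  ex:5  wr:12  — WAR R1: wait I2 read@11
I4  is:16  ro:17  ex:24  wr:25  — WAW R0: wait I2 write@15
I5  is:17  ro:18  ex:21  wr:22
I6  is:23  ro:24  ex:26  wr:27  — WAW R1: wait I5 write@22
I7  is:26  ro:28  ex:29  wr:30  — WAW R0: wait I4 write@25, RAW R1: wait I6 write@27
I8  is:28  ro:29  ex:31  wr:32  — struct: AddU busy until I6 writes@27

cycle = 28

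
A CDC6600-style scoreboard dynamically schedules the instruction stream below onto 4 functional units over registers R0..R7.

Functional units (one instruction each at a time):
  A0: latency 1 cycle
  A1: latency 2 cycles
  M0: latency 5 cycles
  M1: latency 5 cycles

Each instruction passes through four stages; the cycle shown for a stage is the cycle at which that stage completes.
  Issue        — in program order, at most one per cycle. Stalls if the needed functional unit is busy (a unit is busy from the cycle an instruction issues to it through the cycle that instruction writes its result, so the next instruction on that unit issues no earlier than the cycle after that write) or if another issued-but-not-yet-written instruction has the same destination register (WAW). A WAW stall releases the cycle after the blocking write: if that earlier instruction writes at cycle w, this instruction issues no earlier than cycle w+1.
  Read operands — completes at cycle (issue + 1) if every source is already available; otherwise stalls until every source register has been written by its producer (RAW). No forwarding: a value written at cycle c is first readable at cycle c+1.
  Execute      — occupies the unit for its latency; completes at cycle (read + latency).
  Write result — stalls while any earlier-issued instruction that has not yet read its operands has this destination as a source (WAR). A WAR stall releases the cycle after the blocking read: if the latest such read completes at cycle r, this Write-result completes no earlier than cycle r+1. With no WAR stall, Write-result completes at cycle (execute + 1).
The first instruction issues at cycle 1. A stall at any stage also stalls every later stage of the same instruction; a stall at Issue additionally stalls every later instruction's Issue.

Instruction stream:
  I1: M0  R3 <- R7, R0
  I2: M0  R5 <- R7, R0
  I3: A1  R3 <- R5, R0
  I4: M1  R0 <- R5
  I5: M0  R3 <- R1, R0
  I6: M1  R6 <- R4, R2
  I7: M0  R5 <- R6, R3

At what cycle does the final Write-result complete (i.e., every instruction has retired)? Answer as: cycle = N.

cycle = 38

[I1] 1/2/7/8
[I2] 9/10/15/16  (struct: M0 busy until I1 writes@8)
[I3] 10/17/19/20  (RAW R5: wait I2 write@16)
[I4] 11/17/22/23  (RAW R5: wait I2 write@16)
[I5] 21/24/29/30  (WAW R3: wait I3 write@20; RAW R0: wait I4 write@23)
[I6] 24/25/30/31  (struct: M1 busy until I4 writes@23)
[I7] 31/32/37/38  (struct: M0 busy until I5 writes@30)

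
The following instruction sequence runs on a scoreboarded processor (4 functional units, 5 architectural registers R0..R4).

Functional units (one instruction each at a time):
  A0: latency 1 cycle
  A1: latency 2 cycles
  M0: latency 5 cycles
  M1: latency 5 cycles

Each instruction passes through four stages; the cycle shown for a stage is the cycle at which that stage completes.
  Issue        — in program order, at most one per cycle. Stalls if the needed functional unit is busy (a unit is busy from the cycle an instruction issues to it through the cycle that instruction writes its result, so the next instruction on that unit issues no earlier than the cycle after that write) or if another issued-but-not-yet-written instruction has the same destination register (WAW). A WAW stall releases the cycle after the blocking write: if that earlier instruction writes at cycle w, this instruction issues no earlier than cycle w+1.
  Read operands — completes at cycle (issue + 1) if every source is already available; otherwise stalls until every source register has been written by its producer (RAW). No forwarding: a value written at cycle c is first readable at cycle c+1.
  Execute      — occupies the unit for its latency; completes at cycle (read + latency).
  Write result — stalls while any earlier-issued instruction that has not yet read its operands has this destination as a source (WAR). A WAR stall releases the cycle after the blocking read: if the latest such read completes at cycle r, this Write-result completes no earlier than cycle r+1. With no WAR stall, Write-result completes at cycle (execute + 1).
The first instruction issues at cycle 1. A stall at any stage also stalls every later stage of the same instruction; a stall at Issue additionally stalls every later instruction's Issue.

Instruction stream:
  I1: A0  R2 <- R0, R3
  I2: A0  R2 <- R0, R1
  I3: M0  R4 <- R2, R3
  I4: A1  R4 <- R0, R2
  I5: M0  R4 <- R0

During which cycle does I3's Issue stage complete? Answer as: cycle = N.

cycle = 6

[1] I1 issues→A0
[2] I1 reads
[3] I1 exec-done
[4] I1 writes R2
[5] I2 issues→A0
[6] I2 reads, I3 issues→M0
[7] I2 exec-done
[8] I2 writes R2
[9] I3 reads
[14] I3 exec-done
[15] I3 writes R4
[16] I4 issues→A1
[17] I4 reads
[19] I4 exec-done
[20] I4 writes R4
[21] I5 issues→M0
[22] I5 reads
[27] I5 exec-done
[28] I5 writes R4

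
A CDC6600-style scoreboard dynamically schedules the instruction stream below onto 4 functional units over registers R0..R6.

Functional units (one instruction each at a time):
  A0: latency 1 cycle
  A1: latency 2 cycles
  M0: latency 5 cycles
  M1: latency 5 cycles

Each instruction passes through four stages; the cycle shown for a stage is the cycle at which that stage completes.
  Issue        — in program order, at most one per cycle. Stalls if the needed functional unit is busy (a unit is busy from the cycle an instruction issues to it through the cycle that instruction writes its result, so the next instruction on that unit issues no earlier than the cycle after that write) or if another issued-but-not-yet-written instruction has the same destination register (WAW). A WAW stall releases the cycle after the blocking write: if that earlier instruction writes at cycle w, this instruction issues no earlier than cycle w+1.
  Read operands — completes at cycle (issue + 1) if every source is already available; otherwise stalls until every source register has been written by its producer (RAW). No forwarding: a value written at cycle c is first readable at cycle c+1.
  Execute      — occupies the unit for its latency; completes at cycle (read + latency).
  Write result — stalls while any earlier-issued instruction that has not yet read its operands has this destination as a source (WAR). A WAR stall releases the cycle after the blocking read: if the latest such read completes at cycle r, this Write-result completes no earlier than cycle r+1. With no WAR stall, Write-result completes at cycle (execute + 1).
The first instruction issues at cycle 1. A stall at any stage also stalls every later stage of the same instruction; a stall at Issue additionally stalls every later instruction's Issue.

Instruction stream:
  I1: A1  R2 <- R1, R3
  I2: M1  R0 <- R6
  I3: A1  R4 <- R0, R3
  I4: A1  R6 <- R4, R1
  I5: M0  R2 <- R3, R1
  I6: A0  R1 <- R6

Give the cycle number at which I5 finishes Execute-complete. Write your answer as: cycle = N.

c1: I1 dispatched to A1
c2: I1 operands ready, I2 dispatched to M1
c3: I2 operands ready
c4: I1 complete
c5: R2←I1
c6: I3 dispatched to A1
c8: I2 complete
c9: R0←I2
c10: I3 operands ready
c12: I3 complete
c13: R4←I3
c14: I4 dispatched to A1
c15: I4 operands ready, I5 dispatched to M0
c16: I5 operands ready, I6 dispatched to A0
c17: I4 complete
c18: R6←I4
c19: I6 operands ready
c20: I6 complete
c21: I5 complete, R1←I6
c22: R2←I5

cycle = 21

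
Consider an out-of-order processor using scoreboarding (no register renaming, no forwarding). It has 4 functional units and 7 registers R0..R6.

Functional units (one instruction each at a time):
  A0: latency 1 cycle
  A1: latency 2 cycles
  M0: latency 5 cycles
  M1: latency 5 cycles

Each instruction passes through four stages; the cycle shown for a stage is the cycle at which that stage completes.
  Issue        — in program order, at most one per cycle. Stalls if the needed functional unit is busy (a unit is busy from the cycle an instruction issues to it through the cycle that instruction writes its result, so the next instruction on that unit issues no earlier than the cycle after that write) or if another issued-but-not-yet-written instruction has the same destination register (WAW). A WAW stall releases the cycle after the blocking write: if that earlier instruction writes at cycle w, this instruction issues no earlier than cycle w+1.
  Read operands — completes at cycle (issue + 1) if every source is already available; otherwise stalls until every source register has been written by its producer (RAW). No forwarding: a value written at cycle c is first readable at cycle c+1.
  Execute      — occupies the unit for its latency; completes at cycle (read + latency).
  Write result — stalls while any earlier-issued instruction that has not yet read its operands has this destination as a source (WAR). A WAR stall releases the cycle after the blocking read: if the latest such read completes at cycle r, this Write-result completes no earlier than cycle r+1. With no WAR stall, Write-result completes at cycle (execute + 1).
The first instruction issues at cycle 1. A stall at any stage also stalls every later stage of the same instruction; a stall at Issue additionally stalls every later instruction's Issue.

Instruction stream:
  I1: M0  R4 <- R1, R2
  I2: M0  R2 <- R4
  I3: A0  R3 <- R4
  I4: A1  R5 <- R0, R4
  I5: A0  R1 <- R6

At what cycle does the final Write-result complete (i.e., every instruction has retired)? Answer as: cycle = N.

cycle = 17

[1] I1 dispatched to M0
[2] I1 operands ready
[7] I1 complete
[8] R4←I1
[9] I2 dispatched to M0
[10] I2 operands ready; I3 dispatched to A0
[11] I3 operands ready; I4 dispatched to A1
[12] I3 complete; I4 operands ready
[13] R3←I3
[14] I4 complete; I5 dispatched to A0
[15] I2 complete; R5←I4; I5 operands ready
[16] R2←I2; I5 complete
[17] R1←I5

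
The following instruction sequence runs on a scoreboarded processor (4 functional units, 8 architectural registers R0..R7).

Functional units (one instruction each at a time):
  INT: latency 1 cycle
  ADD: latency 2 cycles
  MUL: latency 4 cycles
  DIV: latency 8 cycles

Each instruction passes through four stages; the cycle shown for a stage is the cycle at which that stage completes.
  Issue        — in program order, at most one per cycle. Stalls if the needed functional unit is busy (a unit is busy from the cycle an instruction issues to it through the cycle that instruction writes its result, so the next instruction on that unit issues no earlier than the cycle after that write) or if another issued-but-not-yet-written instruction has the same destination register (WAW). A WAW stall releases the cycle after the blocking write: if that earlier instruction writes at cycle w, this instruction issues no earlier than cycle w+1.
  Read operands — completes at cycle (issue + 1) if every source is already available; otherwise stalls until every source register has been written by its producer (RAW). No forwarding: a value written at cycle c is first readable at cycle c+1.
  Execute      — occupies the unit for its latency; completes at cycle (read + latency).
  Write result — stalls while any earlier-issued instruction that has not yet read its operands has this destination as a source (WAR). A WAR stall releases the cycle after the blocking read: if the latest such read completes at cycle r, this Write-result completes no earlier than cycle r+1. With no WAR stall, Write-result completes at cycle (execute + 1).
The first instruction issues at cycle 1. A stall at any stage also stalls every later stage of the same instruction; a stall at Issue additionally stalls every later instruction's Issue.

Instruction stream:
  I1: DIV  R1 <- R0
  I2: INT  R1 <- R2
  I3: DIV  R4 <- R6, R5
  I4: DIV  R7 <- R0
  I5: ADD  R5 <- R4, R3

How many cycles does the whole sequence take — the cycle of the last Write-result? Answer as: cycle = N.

cycle = 34

I1  is:1  ro:2  ex:10  wr:11
I2  is:12  ro:13  ex:14  wr:15  — WAW R1: wait I1 write@11
I3  is:13  ro:14  ex:22  wr:23
I4  is:24  ro:25  ex:33  wr:34  — struct: DIV busy until I3 writes@23
I5  is:25  ro:26  ex:28  wr:29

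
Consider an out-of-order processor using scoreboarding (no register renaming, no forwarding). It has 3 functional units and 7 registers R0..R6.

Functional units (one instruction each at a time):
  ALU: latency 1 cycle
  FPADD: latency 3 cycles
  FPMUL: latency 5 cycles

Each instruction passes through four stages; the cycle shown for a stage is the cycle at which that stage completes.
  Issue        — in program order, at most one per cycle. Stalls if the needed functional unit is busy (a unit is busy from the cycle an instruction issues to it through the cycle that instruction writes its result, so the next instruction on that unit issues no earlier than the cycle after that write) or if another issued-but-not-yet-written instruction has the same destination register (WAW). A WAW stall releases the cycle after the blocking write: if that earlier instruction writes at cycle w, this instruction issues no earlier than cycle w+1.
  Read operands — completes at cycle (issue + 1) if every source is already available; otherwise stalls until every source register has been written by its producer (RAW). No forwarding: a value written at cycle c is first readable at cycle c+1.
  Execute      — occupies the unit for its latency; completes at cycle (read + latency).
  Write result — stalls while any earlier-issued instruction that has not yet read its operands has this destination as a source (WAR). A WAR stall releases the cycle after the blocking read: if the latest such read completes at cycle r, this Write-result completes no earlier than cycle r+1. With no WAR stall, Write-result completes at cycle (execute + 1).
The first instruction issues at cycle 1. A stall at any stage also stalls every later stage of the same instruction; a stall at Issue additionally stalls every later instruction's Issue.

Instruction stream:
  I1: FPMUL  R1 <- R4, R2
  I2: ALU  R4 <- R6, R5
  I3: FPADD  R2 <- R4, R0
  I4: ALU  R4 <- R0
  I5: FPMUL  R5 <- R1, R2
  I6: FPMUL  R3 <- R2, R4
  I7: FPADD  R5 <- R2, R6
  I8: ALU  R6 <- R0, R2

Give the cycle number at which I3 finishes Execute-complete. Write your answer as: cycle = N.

  I1 | 1 | 2 | 7 | 8
  I2 | 2 | 3 | 4 | 5
  I3 | 3 | 6 | 9 | 10   RAW R4: wait I2 write@5
  I4 | 6 | 7 | 8 | 9   struct: ALU busy until I2 writes@5
  I5 | 9 | 11 | 16 | 17   struct: FPMUL busy until I1 writes@8 · RAW R2: wait I3 write@10
  I6 | 18 | 19 | 24 | 25   struct: FPMUL busy until I5 writes@17
  I7 | 19 | 20 | 23 | 24
  I8 | 20 | 21 | 22 | 23

cycle = 9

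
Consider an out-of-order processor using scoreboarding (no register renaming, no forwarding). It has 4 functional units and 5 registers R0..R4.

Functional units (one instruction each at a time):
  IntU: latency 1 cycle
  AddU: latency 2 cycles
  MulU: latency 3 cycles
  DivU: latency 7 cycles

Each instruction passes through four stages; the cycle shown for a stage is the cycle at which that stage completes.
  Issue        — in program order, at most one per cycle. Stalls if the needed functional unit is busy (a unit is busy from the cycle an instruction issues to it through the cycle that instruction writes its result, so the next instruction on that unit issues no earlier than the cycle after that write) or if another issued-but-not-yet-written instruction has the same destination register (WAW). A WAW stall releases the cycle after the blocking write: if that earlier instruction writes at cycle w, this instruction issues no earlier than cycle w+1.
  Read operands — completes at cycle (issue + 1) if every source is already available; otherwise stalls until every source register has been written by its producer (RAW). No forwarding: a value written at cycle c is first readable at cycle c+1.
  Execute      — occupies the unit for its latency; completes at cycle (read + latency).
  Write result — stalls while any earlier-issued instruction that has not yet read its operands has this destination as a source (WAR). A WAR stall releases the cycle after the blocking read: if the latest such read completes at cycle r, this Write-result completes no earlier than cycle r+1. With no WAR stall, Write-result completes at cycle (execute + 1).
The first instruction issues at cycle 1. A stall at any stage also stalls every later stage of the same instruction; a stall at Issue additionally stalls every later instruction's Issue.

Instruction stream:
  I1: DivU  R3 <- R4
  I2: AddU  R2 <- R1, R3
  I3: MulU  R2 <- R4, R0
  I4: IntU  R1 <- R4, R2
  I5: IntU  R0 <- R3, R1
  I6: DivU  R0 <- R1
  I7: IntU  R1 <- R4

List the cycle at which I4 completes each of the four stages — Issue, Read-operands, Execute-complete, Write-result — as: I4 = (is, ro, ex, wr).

I4 = (16, 21, 22, 23)

[1] I1 issues→DivU
[2] I1 reads | I2 issues→AddU
[9] I1 exec-done
[10] I1 writes R3
[11] I2 reads
[13] I2 exec-done
[14] I2 writes R2
[15] I3 issues→MulU
[16] I3 reads | I4 issues→IntU
[19] I3 exec-done
[20] I3 writes R2
[21] I4 reads
[22] I4 exec-done
[23] I4 writes R1
[24] I5 issues→IntU
[25] I5 reads
[26] I5 exec-done
[27] I5 writes R0
[28] I6 issues→DivU
[29] I6 reads | I7 issues→IntU
[30] I7 reads
[31] I7 exec-done
[32] I7 writes R1
[36] I6 exec-done
[37] I6 writes R0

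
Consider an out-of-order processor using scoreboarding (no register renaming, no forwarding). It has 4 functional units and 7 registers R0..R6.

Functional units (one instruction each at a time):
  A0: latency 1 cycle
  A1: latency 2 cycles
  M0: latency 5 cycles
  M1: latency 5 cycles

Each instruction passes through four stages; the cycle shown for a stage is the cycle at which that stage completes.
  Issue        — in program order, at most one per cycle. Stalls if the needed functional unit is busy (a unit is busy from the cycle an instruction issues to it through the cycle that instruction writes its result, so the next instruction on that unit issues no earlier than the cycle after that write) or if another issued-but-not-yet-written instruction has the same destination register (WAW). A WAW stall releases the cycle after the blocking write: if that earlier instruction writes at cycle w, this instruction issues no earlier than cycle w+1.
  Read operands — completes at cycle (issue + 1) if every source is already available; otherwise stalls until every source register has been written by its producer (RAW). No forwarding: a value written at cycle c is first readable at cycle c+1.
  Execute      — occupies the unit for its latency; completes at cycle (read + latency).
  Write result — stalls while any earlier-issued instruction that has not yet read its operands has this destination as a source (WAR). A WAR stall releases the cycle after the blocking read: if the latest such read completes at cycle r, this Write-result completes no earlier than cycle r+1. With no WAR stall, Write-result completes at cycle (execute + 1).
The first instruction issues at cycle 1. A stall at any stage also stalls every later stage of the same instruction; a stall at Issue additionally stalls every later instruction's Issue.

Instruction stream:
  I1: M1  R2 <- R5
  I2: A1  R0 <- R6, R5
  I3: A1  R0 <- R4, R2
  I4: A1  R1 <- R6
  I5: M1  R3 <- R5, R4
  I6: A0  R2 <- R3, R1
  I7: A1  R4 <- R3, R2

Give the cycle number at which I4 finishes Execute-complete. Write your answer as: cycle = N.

cycle = 16

1) issue 1, read 2, done 7, write 8
2) issue 2, read 3, done 5, write 6
3) issue 7, read 9, done 11, write 12  <struct: A1 busy until I2 writes@6 / RAW R2: wait I1 write@8>
4) issue 13, read 14, done 16, write 17  <struct: A1 busy until I3 writes@12>
5) issue 14, read 15, done 20, write 21
6) issue 15, read 22, done 23, write 24  <RAW R3: wait I5 write@21>
7) issue 18, read 25, done 27, write 28  <struct: A1 busy until I4 writes@17 / RAW R2: wait I6 write@24>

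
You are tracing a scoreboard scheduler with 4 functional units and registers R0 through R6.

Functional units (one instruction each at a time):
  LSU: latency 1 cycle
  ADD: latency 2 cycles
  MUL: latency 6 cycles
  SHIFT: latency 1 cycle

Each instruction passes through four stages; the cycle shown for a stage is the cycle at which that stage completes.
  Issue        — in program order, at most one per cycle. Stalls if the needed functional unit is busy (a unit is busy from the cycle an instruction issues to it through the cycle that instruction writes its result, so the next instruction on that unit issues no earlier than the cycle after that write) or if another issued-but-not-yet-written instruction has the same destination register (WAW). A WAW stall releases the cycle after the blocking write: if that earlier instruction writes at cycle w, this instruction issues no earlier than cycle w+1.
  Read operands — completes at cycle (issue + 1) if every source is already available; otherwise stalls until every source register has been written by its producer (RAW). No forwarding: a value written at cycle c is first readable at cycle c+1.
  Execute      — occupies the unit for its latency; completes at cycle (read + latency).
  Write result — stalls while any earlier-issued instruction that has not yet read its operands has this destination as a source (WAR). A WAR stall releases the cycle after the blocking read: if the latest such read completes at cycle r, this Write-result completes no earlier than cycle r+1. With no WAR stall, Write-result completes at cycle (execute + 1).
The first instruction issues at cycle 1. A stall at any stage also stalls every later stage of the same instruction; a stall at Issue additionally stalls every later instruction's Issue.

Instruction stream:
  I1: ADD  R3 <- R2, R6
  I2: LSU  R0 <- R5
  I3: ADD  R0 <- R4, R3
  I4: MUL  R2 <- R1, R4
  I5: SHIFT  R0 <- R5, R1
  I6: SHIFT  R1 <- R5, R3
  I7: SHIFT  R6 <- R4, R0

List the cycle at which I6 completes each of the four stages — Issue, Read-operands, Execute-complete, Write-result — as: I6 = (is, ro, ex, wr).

c1: I1 dispatched to ADD
c2: I1 operands ready · I2 dispatched to LSU
c3: I2 operands ready
c4: I1 complete · I2 complete
c5: R3←I1 · R0←I2
c6: I3 dispatched to ADD
c7: I3 operands ready · I4 dispatched to MUL
c8: I4 operands ready
c9: I3 complete
c10: R0←I3
c11: I5 dispatched to SHIFT
c12: I5 operands ready
c13: I5 complete
c14: I4 complete · R0←I5
c15: R2←I4 · I6 dispatched to SHIFT
c16: I6 operands ready
c17: I6 complete
c18: R1←I6
c19: I7 dispatched to SHIFT
c20: I7 operands ready
c21: I7 complete
c22: R6←I7

I6 = (15, 16, 17, 18)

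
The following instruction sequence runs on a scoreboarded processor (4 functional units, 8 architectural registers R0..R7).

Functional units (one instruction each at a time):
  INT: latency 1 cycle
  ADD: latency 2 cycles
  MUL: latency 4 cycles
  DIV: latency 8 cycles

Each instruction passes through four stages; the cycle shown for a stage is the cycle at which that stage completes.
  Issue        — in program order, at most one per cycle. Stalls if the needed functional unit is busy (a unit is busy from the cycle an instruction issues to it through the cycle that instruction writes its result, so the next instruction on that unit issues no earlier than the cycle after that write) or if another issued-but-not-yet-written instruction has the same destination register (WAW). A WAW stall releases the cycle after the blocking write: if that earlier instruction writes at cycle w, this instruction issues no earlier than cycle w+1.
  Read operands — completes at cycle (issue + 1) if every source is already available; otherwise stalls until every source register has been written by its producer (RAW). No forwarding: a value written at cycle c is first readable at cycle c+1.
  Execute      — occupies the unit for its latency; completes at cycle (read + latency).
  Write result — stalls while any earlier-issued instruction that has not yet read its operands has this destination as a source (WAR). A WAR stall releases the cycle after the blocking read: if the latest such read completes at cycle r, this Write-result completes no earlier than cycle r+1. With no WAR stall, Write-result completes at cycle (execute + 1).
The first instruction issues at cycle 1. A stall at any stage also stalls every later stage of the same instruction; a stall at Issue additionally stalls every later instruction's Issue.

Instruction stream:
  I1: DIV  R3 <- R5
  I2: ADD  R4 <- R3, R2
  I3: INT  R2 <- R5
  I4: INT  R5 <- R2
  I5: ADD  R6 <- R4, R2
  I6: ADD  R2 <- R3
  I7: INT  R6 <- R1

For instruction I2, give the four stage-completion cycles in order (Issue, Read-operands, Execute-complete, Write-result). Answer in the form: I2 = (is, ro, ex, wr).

t=1  issue I1 (DIV)
t=2  I1 read-ops; issue I2 (ADD)
t=3  issue I3 (INT)
t=4  I3 read-ops
t=5  I3 finished on INT
t=10  I1 finished on DIV
t=11  I1→R3
t=12  I2 read-ops
t=13  I3→R2
t=14  I2 finished on ADD; issue I4 (INT)
t=15  I2→R4; I4 read-ops
t=16  I4 finished on INT; issue I5 (ADD)
t=17  I4→R5; I5 read-ops
t=19  I5 finished on ADD
t=20  I5→R6
t=21  issue I6 (ADD)
t=22  I6 read-ops; issue I7 (INT)
t=23  I7 read-ops
t=24  I6 finished on ADD; I7 finished on INT
t=25  I6→R2; I7→R6

I2 = (2, 12, 14, 15)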